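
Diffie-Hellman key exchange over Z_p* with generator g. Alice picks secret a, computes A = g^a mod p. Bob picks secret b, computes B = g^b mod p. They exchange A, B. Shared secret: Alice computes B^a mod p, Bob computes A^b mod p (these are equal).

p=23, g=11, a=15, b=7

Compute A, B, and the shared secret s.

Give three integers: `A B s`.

A = 11^15 mod 23  (bits of 15 = 1111)
  bit 0 = 1: r = r^2 * 11 mod 23 = 1^2 * 11 = 1*11 = 11
  bit 1 = 1: r = r^2 * 11 mod 23 = 11^2 * 11 = 6*11 = 20
  bit 2 = 1: r = r^2 * 11 mod 23 = 20^2 * 11 = 9*11 = 7
  bit 3 = 1: r = r^2 * 11 mod 23 = 7^2 * 11 = 3*11 = 10
  -> A = 10
B = 11^7 mod 23  (bits of 7 = 111)
  bit 0 = 1: r = r^2 * 11 mod 23 = 1^2 * 11 = 1*11 = 11
  bit 1 = 1: r = r^2 * 11 mod 23 = 11^2 * 11 = 6*11 = 20
  bit 2 = 1: r = r^2 * 11 mod 23 = 20^2 * 11 = 9*11 = 7
  -> B = 7
s = B^a = 7^15 mod 23  (bits of 15 = 1111)
  bit 0 = 1: r = r^2 * 7 mod 23 = 1^2 * 7 = 1*7 = 7
  bit 1 = 1: r = r^2 * 7 mod 23 = 7^2 * 7 = 3*7 = 21
  bit 2 = 1: r = r^2 * 7 mod 23 = 21^2 * 7 = 4*7 = 5
  bit 3 = 1: r = r^2 * 7 mod 23 = 5^2 * 7 = 2*7 = 14
  -> s = B^a = 14

Answer: 10 7 14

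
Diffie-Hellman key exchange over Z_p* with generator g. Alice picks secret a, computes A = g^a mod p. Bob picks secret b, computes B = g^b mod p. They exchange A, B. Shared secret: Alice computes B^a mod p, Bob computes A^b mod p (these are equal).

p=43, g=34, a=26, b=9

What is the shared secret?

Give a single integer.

Answer: 41

Derivation:
A = 34^26 mod 43  (bits of 26 = 11010)
  bit 0 = 1: r = r^2 * 34 mod 43 = 1^2 * 34 = 1*34 = 34
  bit 1 = 1: r = r^2 * 34 mod 43 = 34^2 * 34 = 38*34 = 2
  bit 2 = 0: r = r^2 mod 43 = 2^2 = 4
  bit 3 = 1: r = r^2 * 34 mod 43 = 4^2 * 34 = 16*34 = 28
  bit 4 = 0: r = r^2 mod 43 = 28^2 = 10
  -> A = 10
B = 34^9 mod 43  (bits of 9 = 1001)
  bit 0 = 1: r = r^2 * 34 mod 43 = 1^2 * 34 = 1*34 = 34
  bit 1 = 0: r = r^2 mod 43 = 34^2 = 38
  bit 2 = 0: r = r^2 mod 43 = 38^2 = 25
  bit 3 = 1: r = r^2 * 34 mod 43 = 25^2 * 34 = 23*34 = 8
  -> B = 8
s = B^a = 8^26 mod 43  (bits of 26 = 11010)
  bit 0 = 1: r = r^2 * 8 mod 43 = 1^2 * 8 = 1*8 = 8
  bit 1 = 1: r = r^2 * 8 mod 43 = 8^2 * 8 = 21*8 = 39
  bit 2 = 0: r = r^2 mod 43 = 39^2 = 16
  bit 3 = 1: r = r^2 * 8 mod 43 = 16^2 * 8 = 41*8 = 27
  bit 4 = 0: r = r^2 mod 43 = 27^2 = 41
  -> s = B^a = 41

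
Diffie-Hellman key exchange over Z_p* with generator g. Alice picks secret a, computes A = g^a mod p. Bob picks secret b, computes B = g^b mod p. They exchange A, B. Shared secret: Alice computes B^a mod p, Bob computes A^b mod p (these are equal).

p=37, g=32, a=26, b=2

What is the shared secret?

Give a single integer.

A = 32^26 mod 37  (bits of 26 = 11010)
  bit 0 = 1: r = r^2 * 32 mod 37 = 1^2 * 32 = 1*32 = 32
  bit 1 = 1: r = r^2 * 32 mod 37 = 32^2 * 32 = 25*32 = 23
  bit 2 = 0: r = r^2 mod 37 = 23^2 = 11
  bit 3 = 1: r = r^2 * 32 mod 37 = 11^2 * 32 = 10*32 = 24
  bit 4 = 0: r = r^2 mod 37 = 24^2 = 21
  -> A = 21
B = 32^2 mod 37  (bits of 2 = 10)
  bit 0 = 1: r = r^2 * 32 mod 37 = 1^2 * 32 = 1*32 = 32
  bit 1 = 0: r = r^2 mod 37 = 32^2 = 25
  -> B = 25
s = B^a = 25^26 mod 37  (bits of 26 = 11010)
  bit 0 = 1: r = r^2 * 25 mod 37 = 1^2 * 25 = 1*25 = 25
  bit 1 = 1: r = r^2 * 25 mod 37 = 25^2 * 25 = 33*25 = 11
  bit 2 = 0: r = r^2 mod 37 = 11^2 = 10
  bit 3 = 1: r = r^2 * 25 mod 37 = 10^2 * 25 = 26*25 = 21
  bit 4 = 0: r = r^2 mod 37 = 21^2 = 34
  -> s = B^a = 34

Answer: 34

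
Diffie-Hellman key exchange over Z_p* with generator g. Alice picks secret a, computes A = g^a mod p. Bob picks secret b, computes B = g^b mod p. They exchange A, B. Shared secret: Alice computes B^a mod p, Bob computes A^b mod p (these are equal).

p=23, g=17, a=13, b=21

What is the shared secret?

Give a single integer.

Answer: 7

Derivation:
A = 17^13 mod 23  (bits of 13 = 1101)
  bit 0 = 1: r = r^2 * 17 mod 23 = 1^2 * 17 = 1*17 = 17
  bit 1 = 1: r = r^2 * 17 mod 23 = 17^2 * 17 = 13*17 = 14
  bit 2 = 0: r = r^2 mod 23 = 14^2 = 12
  bit 3 = 1: r = r^2 * 17 mod 23 = 12^2 * 17 = 6*17 = 10
  -> A = 10
B = 17^21 mod 23  (bits of 21 = 10101)
  bit 0 = 1: r = r^2 * 17 mod 23 = 1^2 * 17 = 1*17 = 17
  bit 1 = 0: r = r^2 mod 23 = 17^2 = 13
  bit 2 = 1: r = r^2 * 17 mod 23 = 13^2 * 17 = 8*17 = 21
  bit 3 = 0: r = r^2 mod 23 = 21^2 = 4
  bit 4 = 1: r = r^2 * 17 mod 23 = 4^2 * 17 = 16*17 = 19
  -> B = 19
s = B^a = 19^13 mod 23  (bits of 13 = 1101)
  bit 0 = 1: r = r^2 * 19 mod 23 = 1^2 * 19 = 1*19 = 19
  bit 1 = 1: r = r^2 * 19 mod 23 = 19^2 * 19 = 16*19 = 5
  bit 2 = 0: r = r^2 mod 23 = 5^2 = 2
  bit 3 = 1: r = r^2 * 19 mod 23 = 2^2 * 19 = 4*19 = 7
  -> s = B^a = 7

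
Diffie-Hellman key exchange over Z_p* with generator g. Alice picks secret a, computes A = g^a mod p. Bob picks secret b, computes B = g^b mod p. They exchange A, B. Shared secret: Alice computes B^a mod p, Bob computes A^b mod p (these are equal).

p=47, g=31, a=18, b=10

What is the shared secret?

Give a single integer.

A = 31^18 mod 47  (bits of 18 = 10010)
  bit 0 = 1: r = r^2 * 31 mod 47 = 1^2 * 31 = 1*31 = 31
  bit 1 = 0: r = r^2 mod 47 = 31^2 = 21
  bit 2 = 0: r = r^2 mod 47 = 21^2 = 18
  bit 3 = 1: r = r^2 * 31 mod 47 = 18^2 * 31 = 42*31 = 33
  bit 4 = 0: r = r^2 mod 47 = 33^2 = 8
  -> A = 8
B = 31^10 mod 47  (bits of 10 = 1010)
  bit 0 = 1: r = r^2 * 31 mod 47 = 1^2 * 31 = 1*31 = 31
  bit 1 = 0: r = r^2 mod 47 = 31^2 = 21
  bit 2 = 1: r = r^2 * 31 mod 47 = 21^2 * 31 = 18*31 = 41
  bit 3 = 0: r = r^2 mod 47 = 41^2 = 36
  -> B = 36
s = B^a = 36^18 mod 47  (bits of 18 = 10010)
  bit 0 = 1: r = r^2 * 36 mod 47 = 1^2 * 36 = 1*36 = 36
  bit 1 = 0: r = r^2 mod 47 = 36^2 = 27
  bit 2 = 0: r = r^2 mod 47 = 27^2 = 24
  bit 3 = 1: r = r^2 * 36 mod 47 = 24^2 * 36 = 12*36 = 9
  bit 4 = 0: r = r^2 mod 47 = 9^2 = 34
  -> s = B^a = 34

Answer: 34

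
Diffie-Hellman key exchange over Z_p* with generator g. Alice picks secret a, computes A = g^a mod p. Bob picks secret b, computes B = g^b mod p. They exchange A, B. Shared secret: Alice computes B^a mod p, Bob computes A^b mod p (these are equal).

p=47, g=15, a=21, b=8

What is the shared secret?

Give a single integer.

A = 15^21 mod 47  (bits of 21 = 10101)
  bit 0 = 1: r = r^2 * 15 mod 47 = 1^2 * 15 = 1*15 = 15
  bit 1 = 0: r = r^2 mod 47 = 15^2 = 37
  bit 2 = 1: r = r^2 * 15 mod 47 = 37^2 * 15 = 6*15 = 43
  bit 3 = 0: r = r^2 mod 47 = 43^2 = 16
  bit 4 = 1: r = r^2 * 15 mod 47 = 16^2 * 15 = 21*15 = 33
  -> A = 33
B = 15^8 mod 47  (bits of 8 = 1000)
  bit 0 = 1: r = r^2 * 15 mod 47 = 1^2 * 15 = 1*15 = 15
  bit 1 = 0: r = r^2 mod 47 = 15^2 = 37
  bit 2 = 0: r = r^2 mod 47 = 37^2 = 6
  bit 3 = 0: r = r^2 mod 47 = 6^2 = 36
  -> B = 36
s = B^a = 36^21 mod 47  (bits of 21 = 10101)
  bit 0 = 1: r = r^2 * 36 mod 47 = 1^2 * 36 = 1*36 = 36
  bit 1 = 0: r = r^2 mod 47 = 36^2 = 27
  bit 2 = 1: r = r^2 * 36 mod 47 = 27^2 * 36 = 24*36 = 18
  bit 3 = 0: r = r^2 mod 47 = 18^2 = 42
  bit 4 = 1: r = r^2 * 36 mod 47 = 42^2 * 36 = 25*36 = 7
  -> s = B^a = 7

Answer: 7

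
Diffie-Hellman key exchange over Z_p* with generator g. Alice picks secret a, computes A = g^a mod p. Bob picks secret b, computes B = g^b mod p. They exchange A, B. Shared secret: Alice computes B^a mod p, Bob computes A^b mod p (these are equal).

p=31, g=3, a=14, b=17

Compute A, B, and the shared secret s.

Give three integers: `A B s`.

Answer: 10 22 7

Derivation:
A = 3^14 mod 31  (bits of 14 = 1110)
  bit 0 = 1: r = r^2 * 3 mod 31 = 1^2 * 3 = 1*3 = 3
  bit 1 = 1: r = r^2 * 3 mod 31 = 3^2 * 3 = 9*3 = 27
  bit 2 = 1: r = r^2 * 3 mod 31 = 27^2 * 3 = 16*3 = 17
  bit 3 = 0: r = r^2 mod 31 = 17^2 = 10
  -> A = 10
B = 3^17 mod 31  (bits of 17 = 10001)
  bit 0 = 1: r = r^2 * 3 mod 31 = 1^2 * 3 = 1*3 = 3
  bit 1 = 0: r = r^2 mod 31 = 3^2 = 9
  bit 2 = 0: r = r^2 mod 31 = 9^2 = 19
  bit 3 = 0: r = r^2 mod 31 = 19^2 = 20
  bit 4 = 1: r = r^2 * 3 mod 31 = 20^2 * 3 = 28*3 = 22
  -> B = 22
s = B^a = 22^14 mod 31  (bits of 14 = 1110)
  bit 0 = 1: r = r^2 * 22 mod 31 = 1^2 * 22 = 1*22 = 22
  bit 1 = 1: r = r^2 * 22 mod 31 = 22^2 * 22 = 19*22 = 15
  bit 2 = 1: r = r^2 * 22 mod 31 = 15^2 * 22 = 8*22 = 21
  bit 3 = 0: r = r^2 mod 31 = 21^2 = 7
  -> s = B^a = 7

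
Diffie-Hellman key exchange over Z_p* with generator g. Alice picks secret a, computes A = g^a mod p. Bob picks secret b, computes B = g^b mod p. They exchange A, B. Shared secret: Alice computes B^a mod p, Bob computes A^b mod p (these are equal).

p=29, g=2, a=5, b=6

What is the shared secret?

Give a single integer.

A = 2^5 mod 29  (bits of 5 = 101)
  bit 0 = 1: r = r^2 * 2 mod 29 = 1^2 * 2 = 1*2 = 2
  bit 1 = 0: r = r^2 mod 29 = 2^2 = 4
  bit 2 = 1: r = r^2 * 2 mod 29 = 4^2 * 2 = 16*2 = 3
  -> A = 3
B = 2^6 mod 29  (bits of 6 = 110)
  bit 0 = 1: r = r^2 * 2 mod 29 = 1^2 * 2 = 1*2 = 2
  bit 1 = 1: r = r^2 * 2 mod 29 = 2^2 * 2 = 4*2 = 8
  bit 2 = 0: r = r^2 mod 29 = 8^2 = 6
  -> B = 6
s = B^a = 6^5 mod 29  (bits of 5 = 101)
  bit 0 = 1: r = r^2 * 6 mod 29 = 1^2 * 6 = 1*6 = 6
  bit 1 = 0: r = r^2 mod 29 = 6^2 = 7
  bit 2 = 1: r = r^2 * 6 mod 29 = 7^2 * 6 = 20*6 = 4
  -> s = B^a = 4

Answer: 4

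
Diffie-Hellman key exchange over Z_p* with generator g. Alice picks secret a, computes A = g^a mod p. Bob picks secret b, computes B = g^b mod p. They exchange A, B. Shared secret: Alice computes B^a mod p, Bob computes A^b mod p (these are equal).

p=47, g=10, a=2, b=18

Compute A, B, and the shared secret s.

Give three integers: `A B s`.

Answer: 6 3 9

Derivation:
A = 10^2 mod 47  (bits of 2 = 10)
  bit 0 = 1: r = r^2 * 10 mod 47 = 1^2 * 10 = 1*10 = 10
  bit 1 = 0: r = r^2 mod 47 = 10^2 = 6
  -> A = 6
B = 10^18 mod 47  (bits of 18 = 10010)
  bit 0 = 1: r = r^2 * 10 mod 47 = 1^2 * 10 = 1*10 = 10
  bit 1 = 0: r = r^2 mod 47 = 10^2 = 6
  bit 2 = 0: r = r^2 mod 47 = 6^2 = 36
  bit 3 = 1: r = r^2 * 10 mod 47 = 36^2 * 10 = 27*10 = 35
  bit 4 = 0: r = r^2 mod 47 = 35^2 = 3
  -> B = 3
s = B^a = 3^2 mod 47  (bits of 2 = 10)
  bit 0 = 1: r = r^2 * 3 mod 47 = 1^2 * 3 = 1*3 = 3
  bit 1 = 0: r = r^2 mod 47 = 3^2 = 9
  -> s = B^a = 9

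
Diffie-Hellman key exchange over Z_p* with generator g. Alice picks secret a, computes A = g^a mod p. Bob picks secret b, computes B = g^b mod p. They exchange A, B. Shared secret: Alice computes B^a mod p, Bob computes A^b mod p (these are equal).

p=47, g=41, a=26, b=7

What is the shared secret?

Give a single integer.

A = 41^26 mod 47  (bits of 26 = 11010)
  bit 0 = 1: r = r^2 * 41 mod 47 = 1^2 * 41 = 1*41 = 41
  bit 1 = 1: r = r^2 * 41 mod 47 = 41^2 * 41 = 36*41 = 19
  bit 2 = 0: r = r^2 mod 47 = 19^2 = 32
  bit 3 = 1: r = r^2 * 41 mod 47 = 32^2 * 41 = 37*41 = 13
  bit 4 = 0: r = r^2 mod 47 = 13^2 = 28
  -> A = 28
B = 41^7 mod 47  (bits of 7 = 111)
  bit 0 = 1: r = r^2 * 41 mod 47 = 1^2 * 41 = 1*41 = 41
  bit 1 = 1: r = r^2 * 41 mod 47 = 41^2 * 41 = 36*41 = 19
  bit 2 = 1: r = r^2 * 41 mod 47 = 19^2 * 41 = 32*41 = 43
  -> B = 43
s = B^a = 43^26 mod 47  (bits of 26 = 11010)
  bit 0 = 1: r = r^2 * 43 mod 47 = 1^2 * 43 = 1*43 = 43
  bit 1 = 1: r = r^2 * 43 mod 47 = 43^2 * 43 = 16*43 = 30
  bit 2 = 0: r = r^2 mod 47 = 30^2 = 7
  bit 3 = 1: r = r^2 * 43 mod 47 = 7^2 * 43 = 2*43 = 39
  bit 4 = 0: r = r^2 mod 47 = 39^2 = 17
  -> s = B^a = 17

Answer: 17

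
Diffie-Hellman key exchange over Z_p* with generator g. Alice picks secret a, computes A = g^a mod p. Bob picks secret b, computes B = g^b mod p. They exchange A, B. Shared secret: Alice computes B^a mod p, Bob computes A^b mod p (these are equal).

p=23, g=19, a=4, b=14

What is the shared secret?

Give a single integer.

Answer: 4

Derivation:
A = 19^4 mod 23  (bits of 4 = 100)
  bit 0 = 1: r = r^2 * 19 mod 23 = 1^2 * 19 = 1*19 = 19
  bit 1 = 0: r = r^2 mod 23 = 19^2 = 16
  bit 2 = 0: r = r^2 mod 23 = 16^2 = 3
  -> A = 3
B = 19^14 mod 23  (bits of 14 = 1110)
  bit 0 = 1: r = r^2 * 19 mod 23 = 1^2 * 19 = 1*19 = 19
  bit 1 = 1: r = r^2 * 19 mod 23 = 19^2 * 19 = 16*19 = 5
  bit 2 = 1: r = r^2 * 19 mod 23 = 5^2 * 19 = 2*19 = 15
  bit 3 = 0: r = r^2 mod 23 = 15^2 = 18
  -> B = 18
s = B^a = 18^4 mod 23  (bits of 4 = 100)
  bit 0 = 1: r = r^2 * 18 mod 23 = 1^2 * 18 = 1*18 = 18
  bit 1 = 0: r = r^2 mod 23 = 18^2 = 2
  bit 2 = 0: r = r^2 mod 23 = 2^2 = 4
  -> s = B^a = 4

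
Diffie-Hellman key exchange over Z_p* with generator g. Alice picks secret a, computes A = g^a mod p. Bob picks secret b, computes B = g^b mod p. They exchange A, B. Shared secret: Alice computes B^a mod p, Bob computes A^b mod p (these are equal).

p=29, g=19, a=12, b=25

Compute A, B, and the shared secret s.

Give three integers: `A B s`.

Answer: 20 2 7

Derivation:
A = 19^12 mod 29  (bits of 12 = 1100)
  bit 0 = 1: r = r^2 * 19 mod 29 = 1^2 * 19 = 1*19 = 19
  bit 1 = 1: r = r^2 * 19 mod 29 = 19^2 * 19 = 13*19 = 15
  bit 2 = 0: r = r^2 mod 29 = 15^2 = 22
  bit 3 = 0: r = r^2 mod 29 = 22^2 = 20
  -> A = 20
B = 19^25 mod 29  (bits of 25 = 11001)
  bit 0 = 1: r = r^2 * 19 mod 29 = 1^2 * 19 = 1*19 = 19
  bit 1 = 1: r = r^2 * 19 mod 29 = 19^2 * 19 = 13*19 = 15
  bit 2 = 0: r = r^2 mod 29 = 15^2 = 22
  bit 3 = 0: r = r^2 mod 29 = 22^2 = 20
  bit 4 = 1: r = r^2 * 19 mod 29 = 20^2 * 19 = 23*19 = 2
  -> B = 2
s = B^a = 2^12 mod 29  (bits of 12 = 1100)
  bit 0 = 1: r = r^2 * 2 mod 29 = 1^2 * 2 = 1*2 = 2
  bit 1 = 1: r = r^2 * 2 mod 29 = 2^2 * 2 = 4*2 = 8
  bit 2 = 0: r = r^2 mod 29 = 8^2 = 6
  bit 3 = 0: r = r^2 mod 29 = 6^2 = 7
  -> s = B^a = 7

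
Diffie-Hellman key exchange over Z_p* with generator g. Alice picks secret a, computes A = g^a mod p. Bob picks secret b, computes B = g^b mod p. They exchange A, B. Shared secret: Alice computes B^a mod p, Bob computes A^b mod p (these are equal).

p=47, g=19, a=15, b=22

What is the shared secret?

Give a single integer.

A = 19^15 mod 47  (bits of 15 = 1111)
  bit 0 = 1: r = r^2 * 19 mod 47 = 1^2 * 19 = 1*19 = 19
  bit 1 = 1: r = r^2 * 19 mod 47 = 19^2 * 19 = 32*19 = 44
  bit 2 = 1: r = r^2 * 19 mod 47 = 44^2 * 19 = 9*19 = 30
  bit 3 = 1: r = r^2 * 19 mod 47 = 30^2 * 19 = 7*19 = 39
  -> A = 39
B = 19^22 mod 47  (bits of 22 = 10110)
  bit 0 = 1: r = r^2 * 19 mod 47 = 1^2 * 19 = 1*19 = 19
  bit 1 = 0: r = r^2 mod 47 = 19^2 = 32
  bit 2 = 1: r = r^2 * 19 mod 47 = 32^2 * 19 = 37*19 = 45
  bit 3 = 1: r = r^2 * 19 mod 47 = 45^2 * 19 = 4*19 = 29
  bit 4 = 0: r = r^2 mod 47 = 29^2 = 42
  -> B = 42
s = B^a = 42^15 mod 47  (bits of 15 = 1111)
  bit 0 = 1: r = r^2 * 42 mod 47 = 1^2 * 42 = 1*42 = 42
  bit 1 = 1: r = r^2 * 42 mod 47 = 42^2 * 42 = 25*42 = 16
  bit 2 = 1: r = r^2 * 42 mod 47 = 16^2 * 42 = 21*42 = 36
  bit 3 = 1: r = r^2 * 42 mod 47 = 36^2 * 42 = 27*42 = 6
  -> s = B^a = 6

Answer: 6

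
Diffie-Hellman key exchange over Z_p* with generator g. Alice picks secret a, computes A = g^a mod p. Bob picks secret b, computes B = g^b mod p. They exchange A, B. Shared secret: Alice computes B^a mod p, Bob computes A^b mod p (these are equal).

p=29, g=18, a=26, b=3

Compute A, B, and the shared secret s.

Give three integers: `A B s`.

Answer: 6 3 13

Derivation:
A = 18^26 mod 29  (bits of 26 = 11010)
  bit 0 = 1: r = r^2 * 18 mod 29 = 1^2 * 18 = 1*18 = 18
  bit 1 = 1: r = r^2 * 18 mod 29 = 18^2 * 18 = 5*18 = 3
  bit 2 = 0: r = r^2 mod 29 = 3^2 = 9
  bit 3 = 1: r = r^2 * 18 mod 29 = 9^2 * 18 = 23*18 = 8
  bit 4 = 0: r = r^2 mod 29 = 8^2 = 6
  -> A = 6
B = 18^3 mod 29  (bits of 3 = 11)
  bit 0 = 1: r = r^2 * 18 mod 29 = 1^2 * 18 = 1*18 = 18
  bit 1 = 1: r = r^2 * 18 mod 29 = 18^2 * 18 = 5*18 = 3
  -> B = 3
s = B^a = 3^26 mod 29  (bits of 26 = 11010)
  bit 0 = 1: r = r^2 * 3 mod 29 = 1^2 * 3 = 1*3 = 3
  bit 1 = 1: r = r^2 * 3 mod 29 = 3^2 * 3 = 9*3 = 27
  bit 2 = 0: r = r^2 mod 29 = 27^2 = 4
  bit 3 = 1: r = r^2 * 3 mod 29 = 4^2 * 3 = 16*3 = 19
  bit 4 = 0: r = r^2 mod 29 = 19^2 = 13
  -> s = B^a = 13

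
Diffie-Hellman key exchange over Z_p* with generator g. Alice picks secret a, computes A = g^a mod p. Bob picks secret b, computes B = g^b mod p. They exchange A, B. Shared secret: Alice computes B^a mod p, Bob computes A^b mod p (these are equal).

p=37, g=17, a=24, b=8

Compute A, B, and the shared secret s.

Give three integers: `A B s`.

A = 17^24 mod 37  (bits of 24 = 11000)
  bit 0 = 1: r = r^2 * 17 mod 37 = 1^2 * 17 = 1*17 = 17
  bit 1 = 1: r = r^2 * 17 mod 37 = 17^2 * 17 = 30*17 = 29
  bit 2 = 0: r = r^2 mod 37 = 29^2 = 27
  bit 3 = 0: r = r^2 mod 37 = 27^2 = 26
  bit 4 = 0: r = r^2 mod 37 = 26^2 = 10
  -> A = 10
B = 17^8 mod 37  (bits of 8 = 1000)
  bit 0 = 1: r = r^2 * 17 mod 37 = 1^2 * 17 = 1*17 = 17
  bit 1 = 0: r = r^2 mod 37 = 17^2 = 30
  bit 2 = 0: r = r^2 mod 37 = 30^2 = 12
  bit 3 = 0: r = r^2 mod 37 = 12^2 = 33
  -> B = 33
s = B^a = 33^24 mod 37  (bits of 24 = 11000)
  bit 0 = 1: r = r^2 * 33 mod 37 = 1^2 * 33 = 1*33 = 33
  bit 1 = 1: r = r^2 * 33 mod 37 = 33^2 * 33 = 16*33 = 10
  bit 2 = 0: r = r^2 mod 37 = 10^2 = 26
  bit 3 = 0: r = r^2 mod 37 = 26^2 = 10
  bit 4 = 0: r = r^2 mod 37 = 10^2 = 26
  -> s = B^a = 26

Answer: 10 33 26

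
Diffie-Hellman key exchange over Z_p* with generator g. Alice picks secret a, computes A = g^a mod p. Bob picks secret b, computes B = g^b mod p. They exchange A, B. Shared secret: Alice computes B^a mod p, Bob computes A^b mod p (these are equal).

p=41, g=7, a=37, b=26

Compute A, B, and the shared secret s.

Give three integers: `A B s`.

A = 7^37 mod 41  (bits of 37 = 100101)
  bit 0 = 1: r = r^2 * 7 mod 41 = 1^2 * 7 = 1*7 = 7
  bit 1 = 0: r = r^2 mod 41 = 7^2 = 8
  bit 2 = 0: r = r^2 mod 41 = 8^2 = 23
  bit 3 = 1: r = r^2 * 7 mod 41 = 23^2 * 7 = 37*7 = 13
  bit 4 = 0: r = r^2 mod 41 = 13^2 = 5
  bit 5 = 1: r = r^2 * 7 mod 41 = 5^2 * 7 = 25*7 = 11
  -> A = 11
B = 7^26 mod 41  (bits of 26 = 11010)
  bit 0 = 1: r = r^2 * 7 mod 41 = 1^2 * 7 = 1*7 = 7
  bit 1 = 1: r = r^2 * 7 mod 41 = 7^2 * 7 = 8*7 = 15
  bit 2 = 0: r = r^2 mod 41 = 15^2 = 20
  bit 3 = 1: r = r^2 * 7 mod 41 = 20^2 * 7 = 31*7 = 12
  bit 4 = 0: r = r^2 mod 41 = 12^2 = 21
  -> B = 21
s = B^a = 21^37 mod 41  (bits of 37 = 100101)
  bit 0 = 1: r = r^2 * 21 mod 41 = 1^2 * 21 = 1*21 = 21
  bit 1 = 0: r = r^2 mod 41 = 21^2 = 31
  bit 2 = 0: r = r^2 mod 41 = 31^2 = 18
  bit 3 = 1: r = r^2 * 21 mod 41 = 18^2 * 21 = 37*21 = 39
  bit 4 = 0: r = r^2 mod 41 = 39^2 = 4
  bit 5 = 1: r = r^2 * 21 mod 41 = 4^2 * 21 = 16*21 = 8
  -> s = B^a = 8

Answer: 11 21 8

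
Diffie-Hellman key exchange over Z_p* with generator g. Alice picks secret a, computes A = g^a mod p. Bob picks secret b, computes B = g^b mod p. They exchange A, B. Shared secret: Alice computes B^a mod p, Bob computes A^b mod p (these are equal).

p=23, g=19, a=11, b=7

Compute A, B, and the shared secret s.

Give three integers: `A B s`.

A = 19^11 mod 23  (bits of 11 = 1011)
  bit 0 = 1: r = r^2 * 19 mod 23 = 1^2 * 19 = 1*19 = 19
  bit 1 = 0: r = r^2 mod 23 = 19^2 = 16
  bit 2 = 1: r = r^2 * 19 mod 23 = 16^2 * 19 = 3*19 = 11
  bit 3 = 1: r = r^2 * 19 mod 23 = 11^2 * 19 = 6*19 = 22
  -> A = 22
B = 19^7 mod 23  (bits of 7 = 111)
  bit 0 = 1: r = r^2 * 19 mod 23 = 1^2 * 19 = 1*19 = 19
  bit 1 = 1: r = r^2 * 19 mod 23 = 19^2 * 19 = 16*19 = 5
  bit 2 = 1: r = r^2 * 19 mod 23 = 5^2 * 19 = 2*19 = 15
  -> B = 15
s = B^a = 15^11 mod 23  (bits of 11 = 1011)
  bit 0 = 1: r = r^2 * 15 mod 23 = 1^2 * 15 = 1*15 = 15
  bit 1 = 0: r = r^2 mod 23 = 15^2 = 18
  bit 2 = 1: r = r^2 * 15 mod 23 = 18^2 * 15 = 2*15 = 7
  bit 3 = 1: r = r^2 * 15 mod 23 = 7^2 * 15 = 3*15 = 22
  -> s = B^a = 22

Answer: 22 15 22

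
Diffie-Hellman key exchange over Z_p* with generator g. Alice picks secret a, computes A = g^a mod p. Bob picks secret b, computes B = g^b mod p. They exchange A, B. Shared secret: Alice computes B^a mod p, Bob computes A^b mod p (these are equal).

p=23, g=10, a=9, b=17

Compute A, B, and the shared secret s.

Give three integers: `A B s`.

A = 10^9 mod 23  (bits of 9 = 1001)
  bit 0 = 1: r = r^2 * 10 mod 23 = 1^2 * 10 = 1*10 = 10
  bit 1 = 0: r = r^2 mod 23 = 10^2 = 8
  bit 2 = 0: r = r^2 mod 23 = 8^2 = 18
  bit 3 = 1: r = r^2 * 10 mod 23 = 18^2 * 10 = 2*10 = 20
  -> A = 20
B = 10^17 mod 23  (bits of 17 = 10001)
  bit 0 = 1: r = r^2 * 10 mod 23 = 1^2 * 10 = 1*10 = 10
  bit 1 = 0: r = r^2 mod 23 = 10^2 = 8
  bit 2 = 0: r = r^2 mod 23 = 8^2 = 18
  bit 3 = 0: r = r^2 mod 23 = 18^2 = 2
  bit 4 = 1: r = r^2 * 10 mod 23 = 2^2 * 10 = 4*10 = 17
  -> B = 17
s = B^a = 17^9 mod 23  (bits of 9 = 1001)
  bit 0 = 1: r = r^2 * 17 mod 23 = 1^2 * 17 = 1*17 = 17
  bit 1 = 0: r = r^2 mod 23 = 17^2 = 13
  bit 2 = 0: r = r^2 mod 23 = 13^2 = 8
  bit 3 = 1: r = r^2 * 17 mod 23 = 8^2 * 17 = 18*17 = 7
  -> s = B^a = 7

Answer: 20 17 7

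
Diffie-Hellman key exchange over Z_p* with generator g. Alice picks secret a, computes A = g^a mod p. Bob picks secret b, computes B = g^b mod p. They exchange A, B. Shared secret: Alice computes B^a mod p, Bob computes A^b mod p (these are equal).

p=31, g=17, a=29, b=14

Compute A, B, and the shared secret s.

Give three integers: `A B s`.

A = 17^29 mod 31  (bits of 29 = 11101)
  bit 0 = 1: r = r^2 * 17 mod 31 = 1^2 * 17 = 1*17 = 17
  bit 1 = 1: r = r^2 * 17 mod 31 = 17^2 * 17 = 10*17 = 15
  bit 2 = 1: r = r^2 * 17 mod 31 = 15^2 * 17 = 8*17 = 12
  bit 3 = 0: r = r^2 mod 31 = 12^2 = 20
  bit 4 = 1: r = r^2 * 17 mod 31 = 20^2 * 17 = 28*17 = 11
  -> A = 11
B = 17^14 mod 31  (bits of 14 = 1110)
  bit 0 = 1: r = r^2 * 17 mod 31 = 1^2 * 17 = 1*17 = 17
  bit 1 = 1: r = r^2 * 17 mod 31 = 17^2 * 17 = 10*17 = 15
  bit 2 = 1: r = r^2 * 17 mod 31 = 15^2 * 17 = 8*17 = 12
  bit 3 = 0: r = r^2 mod 31 = 12^2 = 20
  -> B = 20
s = B^a = 20^29 mod 31  (bits of 29 = 11101)
  bit 0 = 1: r = r^2 * 20 mod 31 = 1^2 * 20 = 1*20 = 20
  bit 1 = 1: r = r^2 * 20 mod 31 = 20^2 * 20 = 28*20 = 2
  bit 2 = 1: r = r^2 * 20 mod 31 = 2^2 * 20 = 4*20 = 18
  bit 3 = 0: r = r^2 mod 31 = 18^2 = 14
  bit 4 = 1: r = r^2 * 20 mod 31 = 14^2 * 20 = 10*20 = 14
  -> s = B^a = 14

Answer: 11 20 14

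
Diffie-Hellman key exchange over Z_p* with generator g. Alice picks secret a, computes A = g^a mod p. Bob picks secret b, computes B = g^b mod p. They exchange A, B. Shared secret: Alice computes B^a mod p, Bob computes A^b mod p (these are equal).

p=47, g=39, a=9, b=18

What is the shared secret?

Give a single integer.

A = 39^9 mod 47  (bits of 9 = 1001)
  bit 0 = 1: r = r^2 * 39 mod 47 = 1^2 * 39 = 1*39 = 39
  bit 1 = 0: r = r^2 mod 47 = 39^2 = 17
  bit 2 = 0: r = r^2 mod 47 = 17^2 = 7
  bit 3 = 1: r = r^2 * 39 mod 47 = 7^2 * 39 = 2*39 = 31
  -> A = 31
B = 39^18 mod 47  (bits of 18 = 10010)
  bit 0 = 1: r = r^2 * 39 mod 47 = 1^2 * 39 = 1*39 = 39
  bit 1 = 0: r = r^2 mod 47 = 39^2 = 17
  bit 2 = 0: r = r^2 mod 47 = 17^2 = 7
  bit 3 = 1: r = r^2 * 39 mod 47 = 7^2 * 39 = 2*39 = 31
  bit 4 = 0: r = r^2 mod 47 = 31^2 = 21
  -> B = 21
s = B^a = 21^9 mod 47  (bits of 9 = 1001)
  bit 0 = 1: r = r^2 * 21 mod 47 = 1^2 * 21 = 1*21 = 21
  bit 1 = 0: r = r^2 mod 47 = 21^2 = 18
  bit 2 = 0: r = r^2 mod 47 = 18^2 = 42
  bit 3 = 1: r = r^2 * 21 mod 47 = 42^2 * 21 = 25*21 = 8
  -> s = B^a = 8

Answer: 8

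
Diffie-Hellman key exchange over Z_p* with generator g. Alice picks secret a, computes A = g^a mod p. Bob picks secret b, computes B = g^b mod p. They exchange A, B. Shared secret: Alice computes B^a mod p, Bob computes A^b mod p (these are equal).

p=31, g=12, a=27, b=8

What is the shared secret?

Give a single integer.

A = 12^27 mod 31  (bits of 27 = 11011)
  bit 0 = 1: r = r^2 * 12 mod 31 = 1^2 * 12 = 1*12 = 12
  bit 1 = 1: r = r^2 * 12 mod 31 = 12^2 * 12 = 20*12 = 23
  bit 2 = 0: r = r^2 mod 31 = 23^2 = 2
  bit 3 = 1: r = r^2 * 12 mod 31 = 2^2 * 12 = 4*12 = 17
  bit 4 = 1: r = r^2 * 12 mod 31 = 17^2 * 12 = 10*12 = 27
  -> A = 27
B = 12^8 mod 31  (bits of 8 = 1000)
  bit 0 = 1: r = r^2 * 12 mod 31 = 1^2 * 12 = 1*12 = 12
  bit 1 = 0: r = r^2 mod 31 = 12^2 = 20
  bit 2 = 0: r = r^2 mod 31 = 20^2 = 28
  bit 3 = 0: r = r^2 mod 31 = 28^2 = 9
  -> B = 9
s = B^a = 9^27 mod 31  (bits of 27 = 11011)
  bit 0 = 1: r = r^2 * 9 mod 31 = 1^2 * 9 = 1*9 = 9
  bit 1 = 1: r = r^2 * 9 mod 31 = 9^2 * 9 = 19*9 = 16
  bit 2 = 0: r = r^2 mod 31 = 16^2 = 8
  bit 3 = 1: r = r^2 * 9 mod 31 = 8^2 * 9 = 2*9 = 18
  bit 4 = 1: r = r^2 * 9 mod 31 = 18^2 * 9 = 14*9 = 2
  -> s = B^a = 2

Answer: 2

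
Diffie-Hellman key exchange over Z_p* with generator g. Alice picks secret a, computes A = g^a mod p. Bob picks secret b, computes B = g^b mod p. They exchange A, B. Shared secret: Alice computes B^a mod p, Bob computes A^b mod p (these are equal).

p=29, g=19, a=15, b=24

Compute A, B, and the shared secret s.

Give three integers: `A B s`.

Answer: 10 23 23

Derivation:
A = 19^15 mod 29  (bits of 15 = 1111)
  bit 0 = 1: r = r^2 * 19 mod 29 = 1^2 * 19 = 1*19 = 19
  bit 1 = 1: r = r^2 * 19 mod 29 = 19^2 * 19 = 13*19 = 15
  bit 2 = 1: r = r^2 * 19 mod 29 = 15^2 * 19 = 22*19 = 12
  bit 3 = 1: r = r^2 * 19 mod 29 = 12^2 * 19 = 28*19 = 10
  -> A = 10
B = 19^24 mod 29  (bits of 24 = 11000)
  bit 0 = 1: r = r^2 * 19 mod 29 = 1^2 * 19 = 1*19 = 19
  bit 1 = 1: r = r^2 * 19 mod 29 = 19^2 * 19 = 13*19 = 15
  bit 2 = 0: r = r^2 mod 29 = 15^2 = 22
  bit 3 = 0: r = r^2 mod 29 = 22^2 = 20
  bit 4 = 0: r = r^2 mod 29 = 20^2 = 23
  -> B = 23
s = B^a = 23^15 mod 29  (bits of 15 = 1111)
  bit 0 = 1: r = r^2 * 23 mod 29 = 1^2 * 23 = 1*23 = 23
  bit 1 = 1: r = r^2 * 23 mod 29 = 23^2 * 23 = 7*23 = 16
  bit 2 = 1: r = r^2 * 23 mod 29 = 16^2 * 23 = 24*23 = 1
  bit 3 = 1: r = r^2 * 23 mod 29 = 1^2 * 23 = 1*23 = 23
  -> s = B^a = 23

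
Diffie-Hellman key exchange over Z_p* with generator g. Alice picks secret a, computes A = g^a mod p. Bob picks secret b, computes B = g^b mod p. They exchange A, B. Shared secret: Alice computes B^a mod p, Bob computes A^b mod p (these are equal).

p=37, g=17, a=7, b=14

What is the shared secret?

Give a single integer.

Answer: 4

Derivation:
A = 17^7 mod 37  (bits of 7 = 111)
  bit 0 = 1: r = r^2 * 17 mod 37 = 1^2 * 17 = 1*17 = 17
  bit 1 = 1: r = r^2 * 17 mod 37 = 17^2 * 17 = 30*17 = 29
  bit 2 = 1: r = r^2 * 17 mod 37 = 29^2 * 17 = 27*17 = 15
  -> A = 15
B = 17^14 mod 37  (bits of 14 = 1110)
  bit 0 = 1: r = r^2 * 17 mod 37 = 1^2 * 17 = 1*17 = 17
  bit 1 = 1: r = r^2 * 17 mod 37 = 17^2 * 17 = 30*17 = 29
  bit 2 = 1: r = r^2 * 17 mod 37 = 29^2 * 17 = 27*17 = 15
  bit 3 = 0: r = r^2 mod 37 = 15^2 = 3
  -> B = 3
s = B^a = 3^7 mod 37  (bits of 7 = 111)
  bit 0 = 1: r = r^2 * 3 mod 37 = 1^2 * 3 = 1*3 = 3
  bit 1 = 1: r = r^2 * 3 mod 37 = 3^2 * 3 = 9*3 = 27
  bit 2 = 1: r = r^2 * 3 mod 37 = 27^2 * 3 = 26*3 = 4
  -> s = B^a = 4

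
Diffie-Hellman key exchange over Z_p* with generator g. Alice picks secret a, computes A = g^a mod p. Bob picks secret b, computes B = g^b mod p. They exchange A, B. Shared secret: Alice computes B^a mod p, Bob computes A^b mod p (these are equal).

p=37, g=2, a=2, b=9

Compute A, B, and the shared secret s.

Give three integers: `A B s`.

A = 2^2 mod 37  (bits of 2 = 10)
  bit 0 = 1: r = r^2 * 2 mod 37 = 1^2 * 2 = 1*2 = 2
  bit 1 = 0: r = r^2 mod 37 = 2^2 = 4
  -> A = 4
B = 2^9 mod 37  (bits of 9 = 1001)
  bit 0 = 1: r = r^2 * 2 mod 37 = 1^2 * 2 = 1*2 = 2
  bit 1 = 0: r = r^2 mod 37 = 2^2 = 4
  bit 2 = 0: r = r^2 mod 37 = 4^2 = 16
  bit 3 = 1: r = r^2 * 2 mod 37 = 16^2 * 2 = 34*2 = 31
  -> B = 31
s = B^a = 31^2 mod 37  (bits of 2 = 10)
  bit 0 = 1: r = r^2 * 31 mod 37 = 1^2 * 31 = 1*31 = 31
  bit 1 = 0: r = r^2 mod 37 = 31^2 = 36
  -> s = B^a = 36

Answer: 4 31 36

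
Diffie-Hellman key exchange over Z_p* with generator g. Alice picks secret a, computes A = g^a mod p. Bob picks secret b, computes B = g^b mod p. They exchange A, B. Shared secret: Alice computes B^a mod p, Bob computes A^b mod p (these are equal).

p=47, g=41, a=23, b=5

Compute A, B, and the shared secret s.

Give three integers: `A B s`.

A = 41^23 mod 47  (bits of 23 = 10111)
  bit 0 = 1: r = r^2 * 41 mod 47 = 1^2 * 41 = 1*41 = 41
  bit 1 = 0: r = r^2 mod 47 = 41^2 = 36
  bit 2 = 1: r = r^2 * 41 mod 47 = 36^2 * 41 = 27*41 = 26
  bit 3 = 1: r = r^2 * 41 mod 47 = 26^2 * 41 = 18*41 = 33
  bit 4 = 1: r = r^2 * 41 mod 47 = 33^2 * 41 = 8*41 = 46
  -> A = 46
B = 41^5 mod 47  (bits of 5 = 101)
  bit 0 = 1: r = r^2 * 41 mod 47 = 1^2 * 41 = 1*41 = 41
  bit 1 = 0: r = r^2 mod 47 = 41^2 = 36
  bit 2 = 1: r = r^2 * 41 mod 47 = 36^2 * 41 = 27*41 = 26
  -> B = 26
s = B^a = 26^23 mod 47  (bits of 23 = 10111)
  bit 0 = 1: r = r^2 * 26 mod 47 = 1^2 * 26 = 1*26 = 26
  bit 1 = 0: r = r^2 mod 47 = 26^2 = 18
  bit 2 = 1: r = r^2 * 26 mod 47 = 18^2 * 26 = 42*26 = 11
  bit 3 = 1: r = r^2 * 26 mod 47 = 11^2 * 26 = 27*26 = 44
  bit 4 = 1: r = r^2 * 26 mod 47 = 44^2 * 26 = 9*26 = 46
  -> s = B^a = 46

Answer: 46 26 46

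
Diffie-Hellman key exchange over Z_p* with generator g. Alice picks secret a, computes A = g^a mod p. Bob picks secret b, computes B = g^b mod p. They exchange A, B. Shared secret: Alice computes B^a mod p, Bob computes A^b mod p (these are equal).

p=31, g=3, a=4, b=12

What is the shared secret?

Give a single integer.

A = 3^4 mod 31  (bits of 4 = 100)
  bit 0 = 1: r = r^2 * 3 mod 31 = 1^2 * 3 = 1*3 = 3
  bit 1 = 0: r = r^2 mod 31 = 3^2 = 9
  bit 2 = 0: r = r^2 mod 31 = 9^2 = 19
  -> A = 19
B = 3^12 mod 31  (bits of 12 = 1100)
  bit 0 = 1: r = r^2 * 3 mod 31 = 1^2 * 3 = 1*3 = 3
  bit 1 = 1: r = r^2 * 3 mod 31 = 3^2 * 3 = 9*3 = 27
  bit 2 = 0: r = r^2 mod 31 = 27^2 = 16
  bit 3 = 0: r = r^2 mod 31 = 16^2 = 8
  -> B = 8
s = B^a = 8^4 mod 31  (bits of 4 = 100)
  bit 0 = 1: r = r^2 * 8 mod 31 = 1^2 * 8 = 1*8 = 8
  bit 1 = 0: r = r^2 mod 31 = 8^2 = 2
  bit 2 = 0: r = r^2 mod 31 = 2^2 = 4
  -> s = B^a = 4

Answer: 4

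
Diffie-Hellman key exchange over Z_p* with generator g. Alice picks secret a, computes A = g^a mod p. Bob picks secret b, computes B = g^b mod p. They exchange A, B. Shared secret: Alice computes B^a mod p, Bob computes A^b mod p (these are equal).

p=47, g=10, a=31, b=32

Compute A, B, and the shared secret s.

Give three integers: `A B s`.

A = 10^31 mod 47  (bits of 31 = 11111)
  bit 0 = 1: r = r^2 * 10 mod 47 = 1^2 * 10 = 1*10 = 10
  bit 1 = 1: r = r^2 * 10 mod 47 = 10^2 * 10 = 6*10 = 13
  bit 2 = 1: r = r^2 * 10 mod 47 = 13^2 * 10 = 28*10 = 45
  bit 3 = 1: r = r^2 * 10 mod 47 = 45^2 * 10 = 4*10 = 40
  bit 4 = 1: r = r^2 * 10 mod 47 = 40^2 * 10 = 2*10 = 20
  -> A = 20
B = 10^32 mod 47  (bits of 32 = 100000)
  bit 0 = 1: r = r^2 * 10 mod 47 = 1^2 * 10 = 1*10 = 10
  bit 1 = 0: r = r^2 mod 47 = 10^2 = 6
  bit 2 = 0: r = r^2 mod 47 = 6^2 = 36
  bit 3 = 0: r = r^2 mod 47 = 36^2 = 27
  bit 4 = 0: r = r^2 mod 47 = 27^2 = 24
  bit 5 = 0: r = r^2 mod 47 = 24^2 = 12
  -> B = 12
s = B^a = 12^31 mod 47  (bits of 31 = 11111)
  bit 0 = 1: r = r^2 * 12 mod 47 = 1^2 * 12 = 1*12 = 12
  bit 1 = 1: r = r^2 * 12 mod 47 = 12^2 * 12 = 3*12 = 36
  bit 2 = 1: r = r^2 * 12 mod 47 = 36^2 * 12 = 27*12 = 42
  bit 3 = 1: r = r^2 * 12 mod 47 = 42^2 * 12 = 25*12 = 18
  bit 4 = 1: r = r^2 * 12 mod 47 = 18^2 * 12 = 42*12 = 34
  -> s = B^a = 34

Answer: 20 12 34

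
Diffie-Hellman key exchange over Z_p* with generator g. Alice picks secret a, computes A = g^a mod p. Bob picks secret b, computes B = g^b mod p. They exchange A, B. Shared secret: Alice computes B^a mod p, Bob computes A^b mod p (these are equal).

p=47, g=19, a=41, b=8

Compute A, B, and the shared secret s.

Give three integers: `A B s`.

Answer: 23 6 9

Derivation:
A = 19^41 mod 47  (bits of 41 = 101001)
  bit 0 = 1: r = r^2 * 19 mod 47 = 1^2 * 19 = 1*19 = 19
  bit 1 = 0: r = r^2 mod 47 = 19^2 = 32
  bit 2 = 1: r = r^2 * 19 mod 47 = 32^2 * 19 = 37*19 = 45
  bit 3 = 0: r = r^2 mod 47 = 45^2 = 4
  bit 4 = 0: r = r^2 mod 47 = 4^2 = 16
  bit 5 = 1: r = r^2 * 19 mod 47 = 16^2 * 19 = 21*19 = 23
  -> A = 23
B = 19^8 mod 47  (bits of 8 = 1000)
  bit 0 = 1: r = r^2 * 19 mod 47 = 1^2 * 19 = 1*19 = 19
  bit 1 = 0: r = r^2 mod 47 = 19^2 = 32
  bit 2 = 0: r = r^2 mod 47 = 32^2 = 37
  bit 3 = 0: r = r^2 mod 47 = 37^2 = 6
  -> B = 6
s = B^a = 6^41 mod 47  (bits of 41 = 101001)
  bit 0 = 1: r = r^2 * 6 mod 47 = 1^2 * 6 = 1*6 = 6
  bit 1 = 0: r = r^2 mod 47 = 6^2 = 36
  bit 2 = 1: r = r^2 * 6 mod 47 = 36^2 * 6 = 27*6 = 21
  bit 3 = 0: r = r^2 mod 47 = 21^2 = 18
  bit 4 = 0: r = r^2 mod 47 = 18^2 = 42
  bit 5 = 1: r = r^2 * 6 mod 47 = 42^2 * 6 = 25*6 = 9
  -> s = B^a = 9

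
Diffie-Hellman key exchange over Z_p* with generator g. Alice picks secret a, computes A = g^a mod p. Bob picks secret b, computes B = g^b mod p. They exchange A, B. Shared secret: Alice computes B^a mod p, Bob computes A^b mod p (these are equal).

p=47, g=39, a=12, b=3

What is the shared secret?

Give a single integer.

A = 39^12 mod 47  (bits of 12 = 1100)
  bit 0 = 1: r = r^2 * 39 mod 47 = 1^2 * 39 = 1*39 = 39
  bit 1 = 1: r = r^2 * 39 mod 47 = 39^2 * 39 = 17*39 = 5
  bit 2 = 0: r = r^2 mod 47 = 5^2 = 25
  bit 3 = 0: r = r^2 mod 47 = 25^2 = 14
  -> A = 14
B = 39^3 mod 47  (bits of 3 = 11)
  bit 0 = 1: r = r^2 * 39 mod 47 = 1^2 * 39 = 1*39 = 39
  bit 1 = 1: r = r^2 * 39 mod 47 = 39^2 * 39 = 17*39 = 5
  -> B = 5
s = B^a = 5^12 mod 47  (bits of 12 = 1100)
  bit 0 = 1: r = r^2 * 5 mod 47 = 1^2 * 5 = 1*5 = 5
  bit 1 = 1: r = r^2 * 5 mod 47 = 5^2 * 5 = 25*5 = 31
  bit 2 = 0: r = r^2 mod 47 = 31^2 = 21
  bit 3 = 0: r = r^2 mod 47 = 21^2 = 18
  -> s = B^a = 18

Answer: 18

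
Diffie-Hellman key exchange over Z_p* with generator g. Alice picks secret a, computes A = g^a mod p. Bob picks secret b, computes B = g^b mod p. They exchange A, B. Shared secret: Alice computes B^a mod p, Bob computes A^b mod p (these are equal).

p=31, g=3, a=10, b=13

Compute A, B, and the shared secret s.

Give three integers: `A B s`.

Answer: 25 24 25

Derivation:
A = 3^10 mod 31  (bits of 10 = 1010)
  bit 0 = 1: r = r^2 * 3 mod 31 = 1^2 * 3 = 1*3 = 3
  bit 1 = 0: r = r^2 mod 31 = 3^2 = 9
  bit 2 = 1: r = r^2 * 3 mod 31 = 9^2 * 3 = 19*3 = 26
  bit 3 = 0: r = r^2 mod 31 = 26^2 = 25
  -> A = 25
B = 3^13 mod 31  (bits of 13 = 1101)
  bit 0 = 1: r = r^2 * 3 mod 31 = 1^2 * 3 = 1*3 = 3
  bit 1 = 1: r = r^2 * 3 mod 31 = 3^2 * 3 = 9*3 = 27
  bit 2 = 0: r = r^2 mod 31 = 27^2 = 16
  bit 3 = 1: r = r^2 * 3 mod 31 = 16^2 * 3 = 8*3 = 24
  -> B = 24
s = B^a = 24^10 mod 31  (bits of 10 = 1010)
  bit 0 = 1: r = r^2 * 24 mod 31 = 1^2 * 24 = 1*24 = 24
  bit 1 = 0: r = r^2 mod 31 = 24^2 = 18
  bit 2 = 1: r = r^2 * 24 mod 31 = 18^2 * 24 = 14*24 = 26
  bit 3 = 0: r = r^2 mod 31 = 26^2 = 25
  -> s = B^a = 25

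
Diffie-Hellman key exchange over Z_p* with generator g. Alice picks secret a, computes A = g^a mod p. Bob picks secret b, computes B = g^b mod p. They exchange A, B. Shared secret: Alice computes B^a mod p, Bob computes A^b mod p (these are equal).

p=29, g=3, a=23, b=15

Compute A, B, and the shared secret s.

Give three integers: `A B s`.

A = 3^23 mod 29  (bits of 23 = 10111)
  bit 0 = 1: r = r^2 * 3 mod 29 = 1^2 * 3 = 1*3 = 3
  bit 1 = 0: r = r^2 mod 29 = 3^2 = 9
  bit 2 = 1: r = r^2 * 3 mod 29 = 9^2 * 3 = 23*3 = 11
  bit 3 = 1: r = r^2 * 3 mod 29 = 11^2 * 3 = 5*3 = 15
  bit 4 = 1: r = r^2 * 3 mod 29 = 15^2 * 3 = 22*3 = 8
  -> A = 8
B = 3^15 mod 29  (bits of 15 = 1111)
  bit 0 = 1: r = r^2 * 3 mod 29 = 1^2 * 3 = 1*3 = 3
  bit 1 = 1: r = r^2 * 3 mod 29 = 3^2 * 3 = 9*3 = 27
  bit 2 = 1: r = r^2 * 3 mod 29 = 27^2 * 3 = 4*3 = 12
  bit 3 = 1: r = r^2 * 3 mod 29 = 12^2 * 3 = 28*3 = 26
  -> B = 26
s = B^a = 26^23 mod 29  (bits of 23 = 10111)
  bit 0 = 1: r = r^2 * 26 mod 29 = 1^2 * 26 = 1*26 = 26
  bit 1 = 0: r = r^2 mod 29 = 26^2 = 9
  bit 2 = 1: r = r^2 * 26 mod 29 = 9^2 * 26 = 23*26 = 18
  bit 3 = 1: r = r^2 * 26 mod 29 = 18^2 * 26 = 5*26 = 14
  bit 4 = 1: r = r^2 * 26 mod 29 = 14^2 * 26 = 22*26 = 21
  -> s = B^a = 21

Answer: 8 26 21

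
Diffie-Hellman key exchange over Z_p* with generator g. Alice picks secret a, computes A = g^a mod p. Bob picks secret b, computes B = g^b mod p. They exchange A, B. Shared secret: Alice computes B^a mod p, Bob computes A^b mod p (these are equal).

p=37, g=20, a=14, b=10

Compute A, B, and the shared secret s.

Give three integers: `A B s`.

A = 20^14 mod 37  (bits of 14 = 1110)
  bit 0 = 1: r = r^2 * 20 mod 37 = 1^2 * 20 = 1*20 = 20
  bit 1 = 1: r = r^2 * 20 mod 37 = 20^2 * 20 = 30*20 = 8
  bit 2 = 1: r = r^2 * 20 mod 37 = 8^2 * 20 = 27*20 = 22
  bit 3 = 0: r = r^2 mod 37 = 22^2 = 3
  -> A = 3
B = 20^10 mod 37  (bits of 10 = 1010)
  bit 0 = 1: r = r^2 * 20 mod 37 = 1^2 * 20 = 1*20 = 20
  bit 1 = 0: r = r^2 mod 37 = 20^2 = 30
  bit 2 = 1: r = r^2 * 20 mod 37 = 30^2 * 20 = 12*20 = 18
  bit 3 = 0: r = r^2 mod 37 = 18^2 = 28
  -> B = 28
s = B^a = 28^14 mod 37  (bits of 14 = 1110)
  bit 0 = 1: r = r^2 * 28 mod 37 = 1^2 * 28 = 1*28 = 28
  bit 1 = 1: r = r^2 * 28 mod 37 = 28^2 * 28 = 7*28 = 11
  bit 2 = 1: r = r^2 * 28 mod 37 = 11^2 * 28 = 10*28 = 21
  bit 3 = 0: r = r^2 mod 37 = 21^2 = 34
  -> s = B^a = 34

Answer: 3 28 34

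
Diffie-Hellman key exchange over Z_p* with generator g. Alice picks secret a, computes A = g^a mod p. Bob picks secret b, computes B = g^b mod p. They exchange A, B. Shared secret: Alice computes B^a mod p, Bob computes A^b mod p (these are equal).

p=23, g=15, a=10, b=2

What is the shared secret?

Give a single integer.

A = 15^10 mod 23  (bits of 10 = 1010)
  bit 0 = 1: r = r^2 * 15 mod 23 = 1^2 * 15 = 1*15 = 15
  bit 1 = 0: r = r^2 mod 23 = 15^2 = 18
  bit 2 = 1: r = r^2 * 15 mod 23 = 18^2 * 15 = 2*15 = 7
  bit 3 = 0: r = r^2 mod 23 = 7^2 = 3
  -> A = 3
B = 15^2 mod 23  (bits of 2 = 10)
  bit 0 = 1: r = r^2 * 15 mod 23 = 1^2 * 15 = 1*15 = 15
  bit 1 = 0: r = r^2 mod 23 = 15^2 = 18
  -> B = 18
s = B^a = 18^10 mod 23  (bits of 10 = 1010)
  bit 0 = 1: r = r^2 * 18 mod 23 = 1^2 * 18 = 1*18 = 18
  bit 1 = 0: r = r^2 mod 23 = 18^2 = 2
  bit 2 = 1: r = r^2 * 18 mod 23 = 2^2 * 18 = 4*18 = 3
  bit 3 = 0: r = r^2 mod 23 = 3^2 = 9
  -> s = B^a = 9

Answer: 9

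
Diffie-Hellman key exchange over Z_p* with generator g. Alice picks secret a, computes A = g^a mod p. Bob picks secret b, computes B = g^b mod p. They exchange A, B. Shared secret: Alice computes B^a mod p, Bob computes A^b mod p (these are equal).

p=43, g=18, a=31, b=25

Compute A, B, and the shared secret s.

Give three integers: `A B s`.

Answer: 26 30 28

Derivation:
A = 18^31 mod 43  (bits of 31 = 11111)
  bit 0 = 1: r = r^2 * 18 mod 43 = 1^2 * 18 = 1*18 = 18
  bit 1 = 1: r = r^2 * 18 mod 43 = 18^2 * 18 = 23*18 = 27
  bit 2 = 1: r = r^2 * 18 mod 43 = 27^2 * 18 = 41*18 = 7
  bit 3 = 1: r = r^2 * 18 mod 43 = 7^2 * 18 = 6*18 = 22
  bit 4 = 1: r = r^2 * 18 mod 43 = 22^2 * 18 = 11*18 = 26
  -> A = 26
B = 18^25 mod 43  (bits of 25 = 11001)
  bit 0 = 1: r = r^2 * 18 mod 43 = 1^2 * 18 = 1*18 = 18
  bit 1 = 1: r = r^2 * 18 mod 43 = 18^2 * 18 = 23*18 = 27
  bit 2 = 0: r = r^2 mod 43 = 27^2 = 41
  bit 3 = 0: r = r^2 mod 43 = 41^2 = 4
  bit 4 = 1: r = r^2 * 18 mod 43 = 4^2 * 18 = 16*18 = 30
  -> B = 30
s = B^a = 30^31 mod 43  (bits of 31 = 11111)
  bit 0 = 1: r = r^2 * 30 mod 43 = 1^2 * 30 = 1*30 = 30
  bit 1 = 1: r = r^2 * 30 mod 43 = 30^2 * 30 = 40*30 = 39
  bit 2 = 1: r = r^2 * 30 mod 43 = 39^2 * 30 = 16*30 = 7
  bit 3 = 1: r = r^2 * 30 mod 43 = 7^2 * 30 = 6*30 = 8
  bit 4 = 1: r = r^2 * 30 mod 43 = 8^2 * 30 = 21*30 = 28
  -> s = B^a = 28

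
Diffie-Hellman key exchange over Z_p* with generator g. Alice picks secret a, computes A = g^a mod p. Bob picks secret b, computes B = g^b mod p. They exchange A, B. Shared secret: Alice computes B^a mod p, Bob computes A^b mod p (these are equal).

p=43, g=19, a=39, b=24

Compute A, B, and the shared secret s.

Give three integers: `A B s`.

A = 19^39 mod 43  (bits of 39 = 100111)
  bit 0 = 1: r = r^2 * 19 mod 43 = 1^2 * 19 = 1*19 = 19
  bit 1 = 0: r = r^2 mod 43 = 19^2 = 17
  bit 2 = 0: r = r^2 mod 43 = 17^2 = 31
  bit 3 = 1: r = r^2 * 19 mod 43 = 31^2 * 19 = 15*19 = 27
  bit 4 = 1: r = r^2 * 19 mod 43 = 27^2 * 19 = 41*19 = 5
  bit 5 = 1: r = r^2 * 19 mod 43 = 5^2 * 19 = 25*19 = 2
  -> A = 2
B = 19^24 mod 43  (bits of 24 = 11000)
  bit 0 = 1: r = r^2 * 19 mod 43 = 1^2 * 19 = 1*19 = 19
  bit 1 = 1: r = r^2 * 19 mod 43 = 19^2 * 19 = 17*19 = 22
  bit 2 = 0: r = r^2 mod 43 = 22^2 = 11
  bit 3 = 0: r = r^2 mod 43 = 11^2 = 35
  bit 4 = 0: r = r^2 mod 43 = 35^2 = 21
  -> B = 21
s = B^a = 21^39 mod 43  (bits of 39 = 100111)
  bit 0 = 1: r = r^2 * 21 mod 43 = 1^2 * 21 = 1*21 = 21
  bit 1 = 0: r = r^2 mod 43 = 21^2 = 11
  bit 2 = 0: r = r^2 mod 43 = 11^2 = 35
  bit 3 = 1: r = r^2 * 21 mod 43 = 35^2 * 21 = 21*21 = 11
  bit 4 = 1: r = r^2 * 21 mod 43 = 11^2 * 21 = 35*21 = 4
  bit 5 = 1: r = r^2 * 21 mod 43 = 4^2 * 21 = 16*21 = 35
  -> s = B^a = 35

Answer: 2 21 35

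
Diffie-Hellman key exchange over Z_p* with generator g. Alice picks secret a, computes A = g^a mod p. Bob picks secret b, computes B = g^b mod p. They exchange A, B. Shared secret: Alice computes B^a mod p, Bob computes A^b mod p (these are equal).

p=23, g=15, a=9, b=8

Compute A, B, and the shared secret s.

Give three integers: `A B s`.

Answer: 14 4 13

Derivation:
A = 15^9 mod 23  (bits of 9 = 1001)
  bit 0 = 1: r = r^2 * 15 mod 23 = 1^2 * 15 = 1*15 = 15
  bit 1 = 0: r = r^2 mod 23 = 15^2 = 18
  bit 2 = 0: r = r^2 mod 23 = 18^2 = 2
  bit 3 = 1: r = r^2 * 15 mod 23 = 2^2 * 15 = 4*15 = 14
  -> A = 14
B = 15^8 mod 23  (bits of 8 = 1000)
  bit 0 = 1: r = r^2 * 15 mod 23 = 1^2 * 15 = 1*15 = 15
  bit 1 = 0: r = r^2 mod 23 = 15^2 = 18
  bit 2 = 0: r = r^2 mod 23 = 18^2 = 2
  bit 3 = 0: r = r^2 mod 23 = 2^2 = 4
  -> B = 4
s = B^a = 4^9 mod 23  (bits of 9 = 1001)
  bit 0 = 1: r = r^2 * 4 mod 23 = 1^2 * 4 = 1*4 = 4
  bit 1 = 0: r = r^2 mod 23 = 4^2 = 16
  bit 2 = 0: r = r^2 mod 23 = 16^2 = 3
  bit 3 = 1: r = r^2 * 4 mod 23 = 3^2 * 4 = 9*4 = 13
  -> s = B^a = 13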